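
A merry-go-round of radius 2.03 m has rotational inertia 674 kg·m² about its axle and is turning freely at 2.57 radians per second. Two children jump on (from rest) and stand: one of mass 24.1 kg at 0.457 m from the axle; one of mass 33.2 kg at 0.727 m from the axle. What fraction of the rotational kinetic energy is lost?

No external torque acts about the axle; L_before = L_after.
Added inertia Σmr² = (24.1)(0.457)² + (33.2)(0.727)² = 22.58 kg·m²; I_f = 674.0 + 22.58 = 696.6 kg·m².
ω_f = I_p ω_i / I_f = (674.0)(2.57) / 696.6 = 2.487 rad/s.
KE_i = ½(674.0)(2.570 rad/s)² = 2226 J; KE_f = ½(696.6)(2.487)² = 2154 J.
Fraction lost = 0.03242.

fraction ≈ 0.0324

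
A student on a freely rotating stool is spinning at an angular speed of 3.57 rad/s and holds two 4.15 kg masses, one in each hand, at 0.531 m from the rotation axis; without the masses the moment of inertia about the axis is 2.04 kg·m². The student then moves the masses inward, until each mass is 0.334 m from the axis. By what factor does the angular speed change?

ω₂/ω₁ ≈ 1.48

No external torque acts about the spin axis, so angular momentum is conserved.
I₁ = 2.04 + 2(4.15)(0.531)² = 4.380 kg·m²; I₂ = 2.04 + 2(4.15)(0.334)² = 2.966 kg·m².
ω₂/ω₁ = I₁/I₂ = 4.380 / 2.966 = 1.477.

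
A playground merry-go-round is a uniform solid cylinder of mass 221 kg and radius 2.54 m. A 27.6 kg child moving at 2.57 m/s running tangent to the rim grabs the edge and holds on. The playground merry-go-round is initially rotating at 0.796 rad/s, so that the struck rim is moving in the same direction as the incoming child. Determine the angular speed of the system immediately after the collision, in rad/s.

|ω_f| ≈ 0.839 rad/s

About the axle the impulsive forces during the collision are internal, so angular momentum about that axis is conserved.
I_p = ½(221)(2.54)² = 712.9 kg·m². Taking the sense of the child's angular momentum as positive, L_{child} = m v R = (27.6)(2.57)(2.54) = 180.2 kg·m²/s.
L_i = +I_p ω_p + m v R = +(712.9)(0.796) + 180.2 = 747.6 kg·m²/s.
After sticking, I_f = I_p + m R² = 712.9 + (27.6)(2.54)² = 891.0 kg·m².
ω_f = L_i / I_f = 747.6 / 891.0 = 0.8391 rad/s.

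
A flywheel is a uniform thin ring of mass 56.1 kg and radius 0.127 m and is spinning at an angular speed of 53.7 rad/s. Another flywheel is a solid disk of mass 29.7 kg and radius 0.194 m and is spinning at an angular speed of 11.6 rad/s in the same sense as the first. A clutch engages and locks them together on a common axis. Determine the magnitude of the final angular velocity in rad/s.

No external torque acts about the common axis, so total angular momentum is conserved.
Moments of inertia: I_A = (56.1)(0.127)² = 0.9048 kg·m²; I_B = ½(29.7)(0.194)² = 0.5589 kg·m².
Taking A's sense as positive: L = (0.9048)(53.7) + (0.5589)(11.6) = 55.07 kg·m²·rad/s.
Combined I = 0.9048 + 0.5589 = 1.464 kg·m².
ω_f = L / I = 55.07 / 1.464 = 37.63 rad/s.

|ω_f| ≈ 37.6 rad/s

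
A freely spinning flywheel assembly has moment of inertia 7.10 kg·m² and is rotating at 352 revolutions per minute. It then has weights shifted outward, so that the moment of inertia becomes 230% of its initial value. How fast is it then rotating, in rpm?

ω₂ ≈ 153 rpm

With no external torque about the axis, L is conserved: I₁ω₁ = I₂ω₂.
I₂ = 2.30 × 7.10 = 16.33 kg·m².
ω₂ = I₁ω₁ / I₂ = (7.100)(352 rpm) / (16.33) = 153.0 rpm.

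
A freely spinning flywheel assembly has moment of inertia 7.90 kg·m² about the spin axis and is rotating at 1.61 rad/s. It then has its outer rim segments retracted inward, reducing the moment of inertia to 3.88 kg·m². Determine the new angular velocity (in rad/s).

No external torque acts about the spin axis, so angular momentum is conserved.
ω₂ = I₁ω₁ / I₂ = (7.900)(1.61 rad/s) / (3.880) = 3.278 rad/s.

ω₂ ≈ 3.28 rad/s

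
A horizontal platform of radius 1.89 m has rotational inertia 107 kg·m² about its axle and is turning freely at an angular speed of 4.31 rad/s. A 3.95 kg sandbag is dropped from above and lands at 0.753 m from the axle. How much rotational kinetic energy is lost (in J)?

energy lost ≈ 20.4 J

The added mass arrives with no angular momentum about the axle, and any external torque about the axle is negligible, so the system's angular momentum is conserved.
Added inertia Σmr² = (3.95)(0.753)² = 2.240 kg·m²; I_f = 107.0 + 2.240 = 109.2 kg·m².
ω_f = I_p ω_i / I_f = (107.0)(4.31) / 109.2 = 4.222 rad/s.
KE_i = ½(107.0)(4.310 rad/s)² = 993.8 J; KE_f = ½(109.2)(4.222)² = 973.4 J.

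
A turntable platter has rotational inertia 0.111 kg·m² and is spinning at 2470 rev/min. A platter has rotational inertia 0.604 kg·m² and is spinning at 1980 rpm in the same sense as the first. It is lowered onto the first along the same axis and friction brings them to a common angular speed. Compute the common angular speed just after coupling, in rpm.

The coupling torques are internal; angular momentum about the shared axis is conserved.
Taking A's sense as positive: L = (0.1110)(2470) + (0.6040)(1980) = 1470 kg·m²·rpm.
Combined I = 0.1110 + 0.6040 = 0.7150 kg·m².
ω_f = L / I = 1470 / 0.7150 = 2056 rpm.

|ω_f| ≈ 2060 rpm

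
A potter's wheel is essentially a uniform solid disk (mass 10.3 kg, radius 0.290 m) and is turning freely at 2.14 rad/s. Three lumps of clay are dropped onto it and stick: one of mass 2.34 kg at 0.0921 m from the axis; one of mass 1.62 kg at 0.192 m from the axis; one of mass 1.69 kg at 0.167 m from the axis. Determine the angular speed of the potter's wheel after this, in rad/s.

ω_f ≈ 1.66 rad/s

The added mass arrives with no angular momentum about the axis, and any external torque about the axis is negligible, so the system's angular momentum is conserved.
I_p = ½(10.3)(0.290)² = 0.4331 kg·m².
Added inertia Σmr² = (2.34)(0.0921)² + (1.62)(0.192)² + (1.69)(0.167)² = 0.1267 kg·m²; I_f = 0.4331 + 0.1267 = 0.5598 kg·m².
ω_f = I_p ω_i / I_f = (0.4331)(2.14) / 0.5598 = 1.656 rad/s.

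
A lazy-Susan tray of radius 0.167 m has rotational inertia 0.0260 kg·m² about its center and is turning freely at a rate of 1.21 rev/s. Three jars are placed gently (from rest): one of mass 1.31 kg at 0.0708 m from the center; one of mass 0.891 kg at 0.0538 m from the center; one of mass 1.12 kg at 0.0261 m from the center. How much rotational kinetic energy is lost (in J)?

No external torque acts about the center; L_before = L_after.
Added inertia Σmr² = (1.31)(0.0708)² + (0.891)(0.0538)² + (1.12)(0.0261)² = 0.009908 kg·m²; I_f = 0.02600 + 0.009908 = 0.03591 kg·m².
ω_f = I_p ω_i / I_f = (0.02600)(1.21) / 0.03591 = 0.8761 rev/s.
KE_i = ½(0.02600)(7.603 rad/s)² = 0.7514 J; KE_f = ½(0.03591)(5.505)² = 0.5441 J.

energy lost ≈ 0.207 J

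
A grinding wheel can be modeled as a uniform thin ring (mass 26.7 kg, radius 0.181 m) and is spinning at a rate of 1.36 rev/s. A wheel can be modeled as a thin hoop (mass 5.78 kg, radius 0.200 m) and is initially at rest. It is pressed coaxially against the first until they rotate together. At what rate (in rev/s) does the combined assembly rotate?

No external torque acts about the common axis, so total angular momentum is conserved.
Moments of inertia: I_A = (26.7)(0.181)² = 0.8747 kg·m²; I_B = (5.78)(0.200)² = 0.2312 kg·m².
Taking A's sense as positive: L = (0.8747)(1.36) = 1.190 kg·m²·rev/s.
Combined I = 0.8747 + 0.2312 = 1.106 kg·m².
ω_f = L / I = 1.190 / 1.106 = 1.076 rev/s.

|ω_f| ≈ 1.08 rev/s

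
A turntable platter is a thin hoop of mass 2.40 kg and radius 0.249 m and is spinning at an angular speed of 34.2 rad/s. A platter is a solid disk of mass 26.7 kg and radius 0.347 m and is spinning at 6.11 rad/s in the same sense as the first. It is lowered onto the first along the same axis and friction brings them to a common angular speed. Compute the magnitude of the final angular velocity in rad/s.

No external torque acts about the common axis, so total angular momentum is conserved.
Moments of inertia: I_A = (2.40)(0.249)² = 0.1488 kg·m²; I_B = ½(26.7)(0.347)² = 1.607 kg·m².
Taking A's sense as positive: L = (0.1488)(34.2) + (1.607)(6.11) = 14.91 kg·m²·rad/s.
Combined I = 0.1488 + 1.607 = 1.756 kg·m².
ω_f = L / I = 14.91 / 1.756 = 8.490 rad/s.

|ω_f| ≈ 8.49 rad/s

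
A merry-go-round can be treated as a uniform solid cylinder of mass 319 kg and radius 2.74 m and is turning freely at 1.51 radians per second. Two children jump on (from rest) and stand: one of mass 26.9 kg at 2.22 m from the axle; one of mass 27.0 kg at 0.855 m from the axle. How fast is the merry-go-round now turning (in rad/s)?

ω_f ≈ 1.34 rad/s

The added mass arrives with no angular momentum about the axle, and any external torque about the axle is negligible, so the system's angular momentum is conserved.
I_p = ½(319)(2.74)² = 1197 kg·m².
Added inertia Σmr² = (26.9)(2.22)² + (27.0)(0.855)² = 152.3 kg·m²; I_f = 1197 + 152.3 = 1350 kg·m².
ω_f = I_p ω_i / I_f = (1197)(1.51) / 1350 = 1.340 rad/s.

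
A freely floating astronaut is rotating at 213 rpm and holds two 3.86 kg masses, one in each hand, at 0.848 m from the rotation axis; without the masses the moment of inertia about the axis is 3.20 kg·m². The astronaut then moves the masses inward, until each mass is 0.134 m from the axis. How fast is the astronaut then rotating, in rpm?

ω₂ ≈ 558 rpm

Angular momentum about the spin axis is conserved since the torque about it is zero.
I₁ = 3.20 + 2(3.86)(0.848)² = 8.751 kg·m²; I₂ = 3.20 + 2(3.86)(0.134)² = 3.339 kg·m².
ω₂ = I₁ω₁ / I₂ = (8.751)(213 rpm) / (3.339) = 558.3 rpm.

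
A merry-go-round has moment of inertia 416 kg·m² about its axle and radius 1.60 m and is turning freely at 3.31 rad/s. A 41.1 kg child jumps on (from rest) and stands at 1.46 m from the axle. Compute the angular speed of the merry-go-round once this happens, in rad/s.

The added mass arrives with no angular momentum about the axle, and any external torque about the axle is negligible, so the system's angular momentum is conserved.
Added inertia Σmr² = (41.1)(1.46)² = 87.61 kg·m²; I_f = 416.0 + 87.61 = 503.6 kg·m².
ω_f = I_p ω_i / I_f = (416.0)(3.31) / 503.6 = 2.734 rad/s.

ω_f ≈ 2.73 rad/s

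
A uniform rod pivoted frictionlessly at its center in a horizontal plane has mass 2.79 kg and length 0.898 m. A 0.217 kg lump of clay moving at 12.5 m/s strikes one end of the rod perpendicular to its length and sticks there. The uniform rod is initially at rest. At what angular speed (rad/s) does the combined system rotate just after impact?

|ω_f| ≈ 5.27 rad/s

The axle reaction passes through the pivot and exerts no torque about it; angular momentum about the pivot is conserved through the impact.
I_p = (1/12)(2.79)(0.898)² = 0.1875 kg·m². Taking the sense of the lump of clay's angular momentum as positive, L_{lump} = m v R = (0.217)(12.5)(0.898/2) = 1.218 kg·m²/s.
L_i = 0 + 1.218 = 1.218 kg·m²/s.
After sticking, I_f = I_p + m R² = 0.1875 + (0.217)(0.898/2)² = 0.2312 kg·m².
ω_f = L_i / I_f = 1.218 / 0.2312 = 5.267 rad/s.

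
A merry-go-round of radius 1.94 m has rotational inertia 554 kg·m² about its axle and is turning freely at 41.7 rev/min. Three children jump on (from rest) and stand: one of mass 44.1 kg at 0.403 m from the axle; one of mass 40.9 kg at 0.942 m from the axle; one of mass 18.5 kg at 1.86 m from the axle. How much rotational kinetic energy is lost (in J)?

The added mass arrives with no angular momentum about the axle, and any external torque about the axle is negligible, so the system's angular momentum is conserved.
Added inertia Σmr² = (44.1)(0.403)² + (40.9)(0.942)² + (18.5)(1.86)² = 107.5 kg·m²; I_f = 554.0 + 107.5 = 661.5 kg·m².
ω_f = I_p ω_i / I_f = (554.0)(41.7) / 661.5 = 34.93 rpm.
KE_i = ½(554.0)(4.367 rad/s)² = 5282 J; KE_f = ½(661.5)(3.657)² = 4424 J.

energy lost ≈ 858 J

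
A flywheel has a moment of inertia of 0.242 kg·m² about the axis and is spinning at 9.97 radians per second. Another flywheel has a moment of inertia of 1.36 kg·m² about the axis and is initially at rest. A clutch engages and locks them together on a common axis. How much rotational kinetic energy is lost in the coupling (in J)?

ΔKE lost ≈ 10.2 J

No external torque acts about the common axis, so total angular momentum is conserved.
Taking A's sense as positive: L = (0.2420)(9.97) = 2.413 kg·m²·rad/s.
Combined I = 0.2420 + 1.360 = 1.602 kg·m².
ω_f = L / I = 2.413 / 1.602 = 1.506 rad/s.
KE_i = ½ΣIω² = 12.03 J; KE_f = ½(1.602)(1.506)² = 1.817 J.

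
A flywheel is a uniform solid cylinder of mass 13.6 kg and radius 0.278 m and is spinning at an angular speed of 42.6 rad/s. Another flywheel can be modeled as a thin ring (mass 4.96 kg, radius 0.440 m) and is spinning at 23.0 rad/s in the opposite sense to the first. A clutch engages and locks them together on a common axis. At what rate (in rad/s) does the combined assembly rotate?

No external torque acts about the common axis, so total angular momentum is conserved.
Moments of inertia: I_A = ½(13.6)(0.278)² = 0.5255 kg·m²; I_B = (4.96)(0.440)² = 0.9603 kg·m².
Taking A's sense as positive: L = (0.5255)(42.6) − (0.9603)(23.0) = 0.3017 kg·m²·rad/s.
Combined I = 0.5255 + 0.9603 = 1.486 kg·m².
ω_f = L / I = 0.3017 / 1.486 = 0.2031 rad/s.

|ω_f| ≈ 0.203 rad/s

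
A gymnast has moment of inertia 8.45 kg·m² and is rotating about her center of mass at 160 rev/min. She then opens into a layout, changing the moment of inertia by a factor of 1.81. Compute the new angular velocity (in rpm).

ω₂ ≈ 88.4 rpm

Angular momentum about the spin axis is conserved since the torque about it is zero.
I₂ = 1.81 × 8.45 = 15.29 kg·m².
ω₂ = I₁ω₁ / I₂ = (8.450)(160 rpm) / (15.29) = 88.40 rpm.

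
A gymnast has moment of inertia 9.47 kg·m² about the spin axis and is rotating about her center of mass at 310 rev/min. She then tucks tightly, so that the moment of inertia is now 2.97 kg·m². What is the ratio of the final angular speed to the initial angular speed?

ω₂/ω₁ ≈ 3.19

Angular momentum about the spin axis is conserved since the torque about it is zero.
ω₂/ω₁ = I₁/I₂ = 9.470 / 2.970 = 3.189.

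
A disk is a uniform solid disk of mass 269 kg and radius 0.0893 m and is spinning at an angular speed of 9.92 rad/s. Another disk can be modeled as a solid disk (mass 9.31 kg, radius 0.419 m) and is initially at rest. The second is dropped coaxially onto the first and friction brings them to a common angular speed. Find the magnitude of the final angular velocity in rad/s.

The coupling torques are internal; angular momentum about the shared axis is conserved.
Moments of inertia: I_A = ½(269)(0.0893)² = 1.073 kg·m²; I_B = ½(9.31)(0.419)² = 0.8172 kg·m².
Taking A's sense as positive: L = (1.073)(9.92) = 10.64 kg·m²·rad/s.
Combined I = 1.073 + 0.8172 = 1.890 kg·m².
ω_f = L / I = 10.64 / 1.890 = 5.630 rad/s.

|ω_f| ≈ 5.63 rad/s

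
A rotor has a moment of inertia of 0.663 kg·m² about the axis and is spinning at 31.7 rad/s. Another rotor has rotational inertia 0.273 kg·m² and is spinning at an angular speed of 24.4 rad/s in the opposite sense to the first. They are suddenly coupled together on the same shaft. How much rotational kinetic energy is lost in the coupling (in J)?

The coupling torques are internal; angular momentum about the shared axis is conserved.
Taking A's sense as positive: L = (0.6630)(31.7) − (0.2730)(24.4) = 14.36 kg·m²·rad/s.
Combined I = 0.6630 + 0.2730 = 0.9360 kg·m².
ω_f = L / I = 14.36 / 0.9360 = 15.34 rad/s.
KE_i = ½ΣIω² = 414.4 J; KE_f = ½(0.9360)(15.34)² = 110.1 J.

ΔKE lost ≈ 304 J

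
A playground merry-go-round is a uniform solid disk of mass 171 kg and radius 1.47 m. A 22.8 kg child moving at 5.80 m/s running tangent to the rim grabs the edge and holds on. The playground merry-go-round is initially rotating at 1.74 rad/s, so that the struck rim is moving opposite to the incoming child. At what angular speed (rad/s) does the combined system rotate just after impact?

|ω_f| ≈ 0.543 rad/s

About the axle the impulsive forces during the collision are internal, so angular momentum about that axis is conserved.
I_p = ½(171)(1.47)² = 184.8 kg·m². Taking the sense of the child's angular momentum as positive, L_{child} = m v R = (22.8)(5.80)(1.47) = 194.4 kg·m²/s.
L_i = −I_p ω_p + m v R = −(184.8)(1.74) + 194.4 = -127.1 kg·m²/s.
After sticking, I_f = I_p + m R² = 184.8 + (22.8)(1.47)² = 234.0 kg·m².
ω_f = L_i / I_f = -127.1 / 234.0 = -0.5430 rad/s.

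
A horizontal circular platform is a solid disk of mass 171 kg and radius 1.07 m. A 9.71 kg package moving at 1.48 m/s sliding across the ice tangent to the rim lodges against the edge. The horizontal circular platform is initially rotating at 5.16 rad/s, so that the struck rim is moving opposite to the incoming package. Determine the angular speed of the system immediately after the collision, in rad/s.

|ω_f| ≈ 4.49 rad/s

About the central axle the impulsive forces during the collision are internal, so angular momentum about that axis is conserved.
I_p = ½(171)(1.07)² = 97.89 kg·m². Taking the sense of the package's angular momentum as positive, L_{package} = m v R = (9.71)(1.48)(1.07) = 15.38 kg·m²/s.
L_i = −I_p ω_p + m v R = −(97.89)(5.16) + 15.38 = -489.7 kg·m²/s.
After sticking, I_f = I_p + m R² = 97.89 + (9.71)(1.07)² = 109.0 kg·m².
ω_f = L_i / I_f = -489.7 / 109.0 = -4.493 rad/s.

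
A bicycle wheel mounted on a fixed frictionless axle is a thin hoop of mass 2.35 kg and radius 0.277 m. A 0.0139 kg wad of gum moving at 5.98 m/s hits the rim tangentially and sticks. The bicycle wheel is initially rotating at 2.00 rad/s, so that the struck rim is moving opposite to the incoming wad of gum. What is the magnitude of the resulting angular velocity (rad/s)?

|ω_f| ≈ 1.86 rad/s

About the axle the impulsive forces during the collision are internal, so angular momentum about that axis is conserved.
I_p = (2.35)(0.277)² = 0.1803 kg·m². Taking the sense of the wad of gum's angular momentum as positive, L_{wad} = m v R = (0.0139)(5.98)(0.277) = 0.02302 kg·m²/s.
L_i = −I_p ω_p + m v R = −(0.1803)(2.00) + 0.02302 = -0.3376 kg·m²/s.
After sticking, I_f = I_p + m R² = 0.1803 + (0.0139)(0.277)² = 0.1814 kg·m².
ω_f = L_i / I_f = -0.3376 / 0.1814 = -1.861 rad/s.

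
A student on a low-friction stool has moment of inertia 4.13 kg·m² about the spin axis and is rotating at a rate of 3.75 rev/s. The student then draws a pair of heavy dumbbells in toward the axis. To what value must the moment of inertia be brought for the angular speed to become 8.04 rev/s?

Angular momentum about the spin axis is conserved since the torque about it is zero.
I₂ = I₁ω₁ / ω₂ = (4.13)(3.75) / (8.04) = 1.926 kg·m².

I₂ ≈ 1.93 kg·m²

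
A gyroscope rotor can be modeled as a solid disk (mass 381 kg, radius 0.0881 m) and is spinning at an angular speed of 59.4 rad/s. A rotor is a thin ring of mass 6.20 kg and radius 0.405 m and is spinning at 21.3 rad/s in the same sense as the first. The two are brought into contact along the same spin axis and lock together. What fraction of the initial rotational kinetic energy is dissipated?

The coupling torques are internal; angular momentum about the shared axis is conserved.
Moments of inertia: I_A = ½(381)(0.0881)² = 1.479 kg·m²; I_B = (6.20)(0.405)² = 1.017 kg·m².
Taking A's sense as positive: L = (1.479)(59.4) + (1.017)(21.3) = 109.5 kg·m²·rad/s.
Combined I = 1.479 + 1.017 = 2.496 kg·m².
ω_f = L / I = 109.5 / 2.496 = 43.87 rad/s.
KE_i = ½ΣIω² = 2839 J; KE_f = ½(2.496)(43.87)² = 2402 J.
Fraction dissipated = (KE_i − KE_f)/KE_i = 0.1540.

fraction ≈ 0.154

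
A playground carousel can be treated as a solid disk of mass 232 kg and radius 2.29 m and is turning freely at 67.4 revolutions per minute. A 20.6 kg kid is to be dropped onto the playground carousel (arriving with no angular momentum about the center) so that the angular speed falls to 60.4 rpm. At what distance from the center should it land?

The added mass arrives with no angular momentum about the center, and any external torque about the center is negligible, so the system's angular momentum is conserved.
I_p = ½(232)(2.29)² = 608.3 kg·m².
I_p ω_i = (I_p + m r²) ω_f ⇒ m r² = I_p(ω_i/ω_f − 1) = 608.3(67.4/60.4 − 1) = 70.50 kg·m².
r = √(70.50/20.6) = 1.850 m.

r ≈ 1.85 m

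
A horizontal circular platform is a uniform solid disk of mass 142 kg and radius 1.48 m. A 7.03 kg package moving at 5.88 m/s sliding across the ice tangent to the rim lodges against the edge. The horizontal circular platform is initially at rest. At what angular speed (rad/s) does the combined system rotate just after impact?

About the central axle the impulsive forces during the collision are internal, so angular momentum about that axis is conserved.
I_p = ½(142)(1.48)² = 155.5 kg·m². Taking the sense of the package's angular momentum as positive, L_{package} = m v R = (7.03)(5.88)(1.48) = 61.18 kg·m²/s.
L_i = 0 + 61.18 = 61.18 kg·m²/s.
After sticking, I_f = I_p + m R² = 155.5 + (7.03)(1.48)² = 170.9 kg·m².
ω_f = L_i / I_f = 61.18 / 170.9 = 0.3579 rad/s.

|ω_f| ≈ 0.358 rad/s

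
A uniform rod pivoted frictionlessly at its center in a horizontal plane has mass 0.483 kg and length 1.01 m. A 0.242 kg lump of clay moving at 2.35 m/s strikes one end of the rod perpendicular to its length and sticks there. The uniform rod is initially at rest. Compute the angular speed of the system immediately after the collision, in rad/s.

The axle reaction passes through the pivot and exerts no torque about it; angular momentum about the pivot is conserved through the impact.
I_p = (1/12)(0.483)(1.01)² = 0.04106 kg·m². Taking the sense of the lump of clay's angular momentum as positive, L_{lump} = m v R = (0.242)(2.35)(1.01/2) = 0.2872 kg·m²/s.
L_i = 0 + 0.2872 = 0.2872 kg·m²/s.
After sticking, I_f = I_p + m R² = 0.04106 + (0.242)(1.01/2)² = 0.1028 kg·m².
ω_f = L_i / I_f = 0.2872 / 0.1028 = 2.794 rad/s.

|ω_f| ≈ 2.79 rad/s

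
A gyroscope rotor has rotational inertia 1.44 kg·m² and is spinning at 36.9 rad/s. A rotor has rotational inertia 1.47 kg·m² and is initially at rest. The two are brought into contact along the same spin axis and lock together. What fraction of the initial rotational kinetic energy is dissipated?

fraction ≈ 0.505

No external torque acts about the common axis, so total angular momentum is conserved.
Taking A's sense as positive: L = (1.440)(36.9) = 53.14 kg·m²·rad/s.
Combined I = 1.440 + 1.470 = 2.910 kg·m².
ω_f = L / I = 53.14 / 2.910 = 18.26 rad/s.
KE_i = ½ΣIω² = 980.4 J; KE_f = ½(2.910)(18.26)² = 485.1 J.
Fraction dissipated = (KE_i − KE_f)/KE_i = 0.5052.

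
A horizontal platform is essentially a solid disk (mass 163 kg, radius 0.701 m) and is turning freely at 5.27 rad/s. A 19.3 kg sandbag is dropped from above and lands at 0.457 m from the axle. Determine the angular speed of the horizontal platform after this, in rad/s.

ω_f ≈ 4.79 rad/s

The added mass arrives with no angular momentum about the axle, and any external torque about the axle is negligible, so the system's angular momentum is conserved.
I_p = ½(163)(0.701)² = 40.05 kg·m².
Added inertia Σmr² = (19.3)(0.457)² = 4.031 kg·m²; I_f = 40.05 + 4.031 = 44.08 kg·m².
ω_f = I_p ω_i / I_f = (40.05)(5.27) / 44.08 = 4.788 rad/s.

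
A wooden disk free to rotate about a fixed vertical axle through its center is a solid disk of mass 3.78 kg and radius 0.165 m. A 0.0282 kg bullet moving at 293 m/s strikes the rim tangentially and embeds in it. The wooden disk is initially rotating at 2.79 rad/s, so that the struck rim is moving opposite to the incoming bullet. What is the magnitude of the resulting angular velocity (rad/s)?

|ω_f| ≈ 23.4 rad/s

The axle reaction passes through the axle and exerts no torque about it; angular momentum about the axle is conserved through the impact.
I_p = ½(3.78)(0.165)² = 0.05146 kg·m². Taking the sense of the bullet's angular momentum as positive, L_{bullet} = m v R = (0.0282)(293)(0.165) = 1.363 kg·m²/s.
L_i = −I_p ω_p + m v R = −(0.05146)(2.79) + 1.363 = 1.220 kg·m²/s.
After sticking, I_f = I_p + m R² = 0.05146 + (0.0282)(0.165)² = 0.05222 kg·m².
ω_f = L_i / I_f = 1.220 / 0.05222 = 23.36 rad/s.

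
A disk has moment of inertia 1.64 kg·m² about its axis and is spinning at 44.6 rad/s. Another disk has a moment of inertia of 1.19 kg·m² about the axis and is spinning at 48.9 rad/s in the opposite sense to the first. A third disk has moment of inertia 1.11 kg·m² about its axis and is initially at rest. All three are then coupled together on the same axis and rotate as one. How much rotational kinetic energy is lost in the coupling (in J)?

ΔKE lost ≈ 3030 J

The coupling torques are internal; angular momentum about the shared axis is conserved.
Taking A's sense as positive: L = (1.640)(44.6) − (1.190)(48.9) = 14.95 kg·m²·rad/s.
Combined I = 1.640 + 1.190 + 1.110 = 3.940 kg·m².
ω_f = L / I = 14.95 / 3.940 = 3.795 rad/s.
KE_i = ½ΣIω² = 3054 J; KE_f = ½(3.940)(3.795)² = 28.37 J.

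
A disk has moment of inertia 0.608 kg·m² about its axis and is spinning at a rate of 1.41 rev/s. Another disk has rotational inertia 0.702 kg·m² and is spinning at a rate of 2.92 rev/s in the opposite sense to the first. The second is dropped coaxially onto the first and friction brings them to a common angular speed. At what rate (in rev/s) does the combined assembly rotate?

|ω_f| ≈ 0.910 rev/s

No external torque acts about the common axis, so total angular momentum is conserved.
Taking A's sense as positive: L = (0.6080)(1.41) − (0.7020)(2.92) = -1.193 kg·m²·rev/s.
Combined I = 0.6080 + 0.7020 = 1.310 kg·m².
ω_f = L / I = -1.193 / 1.310 = -0.9104 rev/s.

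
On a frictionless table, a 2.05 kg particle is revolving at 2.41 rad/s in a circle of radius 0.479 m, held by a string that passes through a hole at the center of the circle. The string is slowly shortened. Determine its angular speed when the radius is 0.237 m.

ω₂ ≈ 9.84 rad/s

The constraining force is radial, so m r² ω about the center is conserved.
ω₂ = ω₁ (r₁/r₂)² = (2.41)(0.479/0.237)² = 9.844 rad/s.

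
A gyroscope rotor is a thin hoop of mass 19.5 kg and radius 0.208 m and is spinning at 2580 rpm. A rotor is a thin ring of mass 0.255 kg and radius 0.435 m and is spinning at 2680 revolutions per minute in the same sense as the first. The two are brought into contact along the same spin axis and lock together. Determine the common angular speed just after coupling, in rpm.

|ω_f| ≈ 2590 rpm

No external torque acts about the common axis, so total angular momentum is conserved.
Moments of inertia: I_A = (19.5)(0.208)² = 0.8436 kg·m²; I_B = (0.255)(0.435)² = 0.04825 kg·m².
Taking A's sense as positive: L = (0.8436)(2580) + (0.04825)(2680) = 2306 kg·m²·rpm.
Combined I = 0.8436 + 0.04825 = 0.8919 kg·m².
ω_f = L / I = 2306 / 0.8919 = 2585 rpm.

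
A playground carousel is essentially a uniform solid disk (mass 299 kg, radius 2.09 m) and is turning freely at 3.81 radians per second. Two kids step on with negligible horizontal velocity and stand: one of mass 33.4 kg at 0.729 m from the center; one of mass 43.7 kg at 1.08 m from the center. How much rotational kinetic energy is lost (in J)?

No external torque acts about the center; L_before = L_after.
I_p = ½(299)(2.09)² = 653.0 kg·m².
Added inertia Σmr² = (33.4)(0.729)² + (43.7)(1.08)² = 68.72 kg·m²; I_f = 653.0 + 68.72 = 721.8 kg·m².
ω_f = I_p ω_i / I_f = (653.0)(3.81) / 721.8 = 3.447 rad/s.
KE_i = ½(653.0)(3.810 rad/s)² = 4740 J; KE_f = ½(721.8)(3.447)² = 4288 J.

energy lost ≈ 451 J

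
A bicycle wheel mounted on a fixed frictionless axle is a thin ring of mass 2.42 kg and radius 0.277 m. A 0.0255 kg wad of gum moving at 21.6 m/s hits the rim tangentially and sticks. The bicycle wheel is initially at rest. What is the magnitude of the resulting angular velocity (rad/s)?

About the axle the impulsive forces during the collision are internal, so angular momentum about that axis is conserved.
I_p = (2.42)(0.277)² = 0.1857 kg·m². Taking the sense of the wad of gum's angular momentum as positive, L_{wad} = m v R = (0.0255)(21.6)(0.277) = 0.1526 kg·m²/s.
L_i = 0 + 0.1526 = 0.1526 kg·m²/s.
After sticking, I_f = I_p + m R² = 0.1857 + (0.0255)(0.277)² = 0.1876 kg·m².
ω_f = L_i / I_f = 0.1526 / 0.1876 = 0.8131 rad/s.

|ω_f| ≈ 0.813 rad/s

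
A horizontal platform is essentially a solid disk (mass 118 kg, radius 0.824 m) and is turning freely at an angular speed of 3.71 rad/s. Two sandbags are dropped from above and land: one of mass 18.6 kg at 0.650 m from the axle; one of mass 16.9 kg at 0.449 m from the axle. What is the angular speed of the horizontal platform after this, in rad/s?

No external torque acts about the axle; L_before = L_after.
I_p = ½(118)(0.824)² = 40.06 kg·m².
Added inertia Σmr² = (18.6)(0.650)² + (16.9)(0.449)² = 11.27 kg·m²; I_f = 40.06 + 11.27 = 51.33 kg·m².
ω_f = I_p ω_i / I_f = (40.06)(3.71) / 51.33 = 2.896 rad/s.

ω_f ≈ 2.90 rad/s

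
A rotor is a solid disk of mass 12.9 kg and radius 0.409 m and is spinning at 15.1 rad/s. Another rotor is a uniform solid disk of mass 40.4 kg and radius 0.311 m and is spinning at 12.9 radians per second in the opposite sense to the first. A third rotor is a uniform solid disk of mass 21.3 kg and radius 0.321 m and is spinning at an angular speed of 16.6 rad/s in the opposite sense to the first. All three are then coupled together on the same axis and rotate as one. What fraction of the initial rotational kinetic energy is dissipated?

The coupling torques are internal; angular momentum about the shared axis is conserved.
Moments of inertia: I_A = ½(12.9)(0.409)² = 1.079 kg·m²; I_B = ½(40.4)(0.311)² = 1.954 kg·m²; I_C = ½(21.3)(0.321)² = 1.097 kg·m².
Taking A's sense as positive: L = (1.079)(15.1) − (1.954)(12.9) − (1.097)(16.6) = -27.13 kg·m²·rad/s.
Combined I = 1.079 + 1.954 + 1.097 = 4.130 kg·m².
ω_f = L / I = -27.13 / 4.130 = -6.568 rad/s.
KE_i = ½ΣIω² = 436.8 J; KE_f = ½(4.130)(6.568)² = 89.09 J.
Fraction dissipated = (KE_i − KE_f)/KE_i = 0.7960.

fraction ≈ 0.796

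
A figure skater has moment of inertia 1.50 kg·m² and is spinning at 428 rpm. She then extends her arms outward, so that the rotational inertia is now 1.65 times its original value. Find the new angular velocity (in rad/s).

ω₂ ≈ 27.2 rad/s

No external torque acts about the spin axis, so angular momentum is conserved.
I₂ = 1.65 × 1.50 = 2.475 kg·m².
ω₂ = I₁ω₁ / I₂ = (1.500)(428 rpm) / (2.475) = 259.4 rpm = 27.16 rad/s.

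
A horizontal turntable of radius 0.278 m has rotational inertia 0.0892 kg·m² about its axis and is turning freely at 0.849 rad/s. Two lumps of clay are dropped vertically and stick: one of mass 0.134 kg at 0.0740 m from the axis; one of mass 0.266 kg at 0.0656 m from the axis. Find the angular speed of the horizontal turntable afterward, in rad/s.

No external torque acts about the axis; L_before = L_after.
Added inertia Σmr² = (0.134)(0.0740)² + (0.266)(0.0656)² = 0.001878 kg·m²; I_f = 0.08920 + 0.001878 = 0.09108 kg·m².
ω_f = I_p ω_i / I_f = (0.08920)(0.849) / 0.09108 = 0.8315 rad/s.

ω_f ≈ 0.831 rad/s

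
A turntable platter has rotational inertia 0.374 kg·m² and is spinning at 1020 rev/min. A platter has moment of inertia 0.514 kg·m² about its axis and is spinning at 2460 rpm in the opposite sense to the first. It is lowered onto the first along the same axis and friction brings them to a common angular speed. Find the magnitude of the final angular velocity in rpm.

|ω_f| ≈ 994 rpm

The coupling torques are internal; angular momentum about the shared axis is conserved.
Taking A's sense as positive: L = (0.3740)(1020) − (0.5140)(2460) = -883.0 kg·m²·rpm.
Combined I = 0.3740 + 0.5140 = 0.8880 kg·m².
ω_f = L / I = -883.0 / 0.8880 = -994.3 rpm.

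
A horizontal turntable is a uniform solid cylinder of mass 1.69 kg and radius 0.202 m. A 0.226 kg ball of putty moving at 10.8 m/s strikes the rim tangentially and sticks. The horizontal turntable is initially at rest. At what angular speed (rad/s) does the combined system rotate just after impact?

The axle reaction passes through the axle and exerts no torque about it; angular momentum about the axle is conserved through the impact.
I_p = ½(1.69)(0.202)² = 0.03448 kg·m². Taking the sense of the ball of putty's angular momentum as positive, L_{ball} = m v R = (0.226)(10.8)(0.202) = 0.4930 kg·m²/s.
L_i = 0 + 0.4930 = 0.4930 kg·m²/s.
After sticking, I_f = I_p + m R² = 0.03448 + (0.226)(0.202)² = 0.04370 kg·m².
ω_f = L_i / I_f = 0.4930 / 0.04370 = 11.28 rad/s.

|ω_f| ≈ 11.3 rad/s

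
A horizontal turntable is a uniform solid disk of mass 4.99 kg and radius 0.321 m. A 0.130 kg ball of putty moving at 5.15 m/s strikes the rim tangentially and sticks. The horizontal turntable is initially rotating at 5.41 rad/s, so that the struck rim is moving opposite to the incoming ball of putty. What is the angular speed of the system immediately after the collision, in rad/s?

|ω_f| ≈ 4.35 rad/s

The axle reaction passes through the axle and exerts no torque about it; angular momentum about the axle is conserved through the impact.
I_p = ½(4.99)(0.321)² = 0.2571 kg·m². Taking the sense of the ball of putty's angular momentum as positive, L_{ball} = m v R = (0.130)(5.15)(0.321) = 0.2149 kg·m²/s.
L_i = −I_p ω_p + m v R = −(0.2571)(5.41) + 0.2149 = -1.176 kg·m²/s.
After sticking, I_f = I_p + m R² = 0.2571 + (0.130)(0.321)² = 0.2705 kg·m².
ω_f = L_i / I_f = -1.176 / 0.2705 = -4.348 rad/s.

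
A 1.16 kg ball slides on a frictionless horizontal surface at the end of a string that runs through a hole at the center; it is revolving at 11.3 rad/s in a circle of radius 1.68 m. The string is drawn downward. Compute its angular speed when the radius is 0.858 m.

ω₂ ≈ 43.3 rad/s

No torque about the axis ⇒ m r₁² ω₁ = m r₂² ω₂.
ω₂ = ω₁ (r₁/r₂)² = (11.3)(1.68/0.858)² = 43.32 rad/s.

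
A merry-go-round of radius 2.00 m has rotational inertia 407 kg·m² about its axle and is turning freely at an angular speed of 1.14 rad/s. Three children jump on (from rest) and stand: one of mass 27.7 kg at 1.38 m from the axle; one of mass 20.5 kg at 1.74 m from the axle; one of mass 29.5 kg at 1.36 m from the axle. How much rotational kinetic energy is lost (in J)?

The added mass arrives with no angular momentum about the axle, and any external torque about the axle is negligible, so the system's angular momentum is conserved.
Added inertia Σmr² = (27.7)(1.38)² + (20.5)(1.74)² + (29.5)(1.36)² = 169.4 kg·m²; I_f = 407.0 + 169.4 = 576.4 kg·m².
ω_f = I_p ω_i / I_f = (407.0)(1.14) / 576.4 = 0.8050 rad/s.
KE_i = ½(407.0)(1.140 rad/s)² = 264.5 J; KE_f = ½(576.4)(0.8050)² = 186.7 J.

energy lost ≈ 77.7 J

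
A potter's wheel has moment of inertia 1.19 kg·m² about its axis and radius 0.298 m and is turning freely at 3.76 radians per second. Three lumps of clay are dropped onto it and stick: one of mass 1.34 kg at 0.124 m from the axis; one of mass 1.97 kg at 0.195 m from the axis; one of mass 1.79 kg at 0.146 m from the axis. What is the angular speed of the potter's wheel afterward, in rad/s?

ω_f ≈ 3.38 rad/s

No external torque acts about the axis; L_before = L_after.
Added inertia Σmr² = (1.34)(0.124)² + (1.97)(0.195)² + (1.79)(0.146)² = 0.1337 kg·m²; I_f = 1.190 + 0.1337 = 1.324 kg·m².
ω_f = I_p ω_i / I_f = (1.190)(3.76) / 1.324 = 3.380 rad/s.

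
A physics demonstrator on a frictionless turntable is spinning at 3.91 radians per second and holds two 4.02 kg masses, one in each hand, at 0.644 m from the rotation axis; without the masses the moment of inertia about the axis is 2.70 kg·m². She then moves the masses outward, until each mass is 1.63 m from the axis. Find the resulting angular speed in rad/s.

Angular momentum about the spin axis is conserved since the torque about it is zero.
I₁ = 2.70 + 2(4.02)(0.644)² = 6.034 kg·m²; I₂ = 2.70 + 2(4.02)(1.63)² = 24.06 kg·m².
ω₂ = I₁ω₁ / I₂ = (6.034)(3.91 rad/s) / (24.06) = 0.9806 rad/s.

ω₂ ≈ 0.981 rad/s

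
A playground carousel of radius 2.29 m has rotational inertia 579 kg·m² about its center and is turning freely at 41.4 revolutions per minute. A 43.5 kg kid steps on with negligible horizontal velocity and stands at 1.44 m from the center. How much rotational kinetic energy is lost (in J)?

The added mass arrives with no angular momentum about the center, and any external torque about the center is negligible, so the system's angular momentum is conserved.
Added inertia Σmr² = (43.5)(1.44)² = 90.20 kg·m²; I_f = 579.0 + 90.20 = 669.2 kg·m².
ω_f = I_p ω_i / I_f = (579.0)(41.4) / 669.2 = 35.82 rpm.
KE_i = ½(579.0)(4.335 rad/s)² = 5441 J; KE_f = ½(669.2)(3.751)² = 4708 J.

energy lost ≈ 733 J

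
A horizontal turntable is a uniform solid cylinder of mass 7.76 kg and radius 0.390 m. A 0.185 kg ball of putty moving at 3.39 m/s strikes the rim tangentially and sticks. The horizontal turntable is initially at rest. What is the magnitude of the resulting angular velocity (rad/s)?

|ω_f| ≈ 0.396 rad/s

About the axle the impulsive forces during the collision are internal, so angular momentum about that axis is conserved.
I_p = ½(7.76)(0.390)² = 0.5901 kg·m². Taking the sense of the ball of putty's angular momentum as positive, L_{ball} = m v R = (0.185)(3.39)(0.390) = 0.2446 kg·m²/s.
L_i = 0 + 0.2446 = 0.2446 kg·m²/s.
After sticking, I_f = I_p + m R² = 0.5901 + (0.185)(0.390)² = 0.6183 kg·m².
ω_f = L_i / I_f = 0.2446 / 0.6183 = 0.3956 rad/s.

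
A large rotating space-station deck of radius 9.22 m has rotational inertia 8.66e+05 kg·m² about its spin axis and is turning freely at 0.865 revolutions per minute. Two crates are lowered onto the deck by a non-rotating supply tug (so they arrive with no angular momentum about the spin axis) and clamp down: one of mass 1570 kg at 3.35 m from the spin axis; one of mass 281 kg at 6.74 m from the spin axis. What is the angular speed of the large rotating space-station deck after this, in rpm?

No external torque acts about the spin axis; L_before = L_after.
Added inertia Σmr² = (1570)(3.35)² + (281)(6.74)² = 30380 kg·m²; I_f = 8.660e+05 + 30380 = 8.964e+05 kg·m².
ω_f = I_p ω_i / I_f = (8.660e+05)(0.865) / 8.964e+05 = 0.8357 rpm.

ω_f ≈ 0.836 rpm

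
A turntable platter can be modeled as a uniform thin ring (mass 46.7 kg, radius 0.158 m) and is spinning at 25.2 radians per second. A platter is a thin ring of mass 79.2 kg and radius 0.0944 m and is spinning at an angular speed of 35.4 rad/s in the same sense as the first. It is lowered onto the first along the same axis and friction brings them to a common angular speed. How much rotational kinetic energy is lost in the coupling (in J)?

No external torque acts about the common axis, so total angular momentum is conserved.
Moments of inertia: I_A = (46.7)(0.158)² = 1.166 kg·m²; I_B = (79.2)(0.0944)² = 0.7058 kg·m².
Taking A's sense as positive: L = (1.166)(25.2) + (0.7058)(35.4) = 54.36 kg·m²·rad/s.
Combined I = 1.166 + 0.7058 = 1.872 kg·m².
ω_f = L / I = 54.36 / 1.872 = 29.05 rad/s.
KE_i = ½ΣIω² = 812.4 J; KE_f = ½(1.872)(29.05)² = 789.5 J.

ΔKE lost ≈ 22.9 J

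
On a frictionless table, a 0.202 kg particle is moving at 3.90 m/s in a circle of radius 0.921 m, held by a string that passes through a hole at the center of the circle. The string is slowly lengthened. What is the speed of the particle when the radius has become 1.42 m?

v₂ ≈ 2.53 m/s

The only horizontal force on the mass is along the cord (radial), so it exerts no torque about the hole and angular momentum m v r is conserved.
v₂ = v₁ r₁ / r₂ = (3.90)(0.921) / (1.42) = 2.530 m/s.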